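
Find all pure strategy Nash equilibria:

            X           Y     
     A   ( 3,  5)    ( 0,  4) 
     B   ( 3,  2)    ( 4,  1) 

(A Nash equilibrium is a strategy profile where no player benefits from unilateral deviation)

Nash equilibrium: (A, X), (B, X)

Work:
Best responses:
  P1 vs X: payoffs [3, 3] → best response A/B (payoff 3)
  P1 vs Y: payoffs [0, 4] → best response B (payoff 4)
  P2 vs A: payoffs [5, 4] → best response X (payoff 5)
  P2 vs B: payoffs [2, 1] → best response X (payoff 2)
Mutual best responses: (A,X), (B,X) → Nash equilibria.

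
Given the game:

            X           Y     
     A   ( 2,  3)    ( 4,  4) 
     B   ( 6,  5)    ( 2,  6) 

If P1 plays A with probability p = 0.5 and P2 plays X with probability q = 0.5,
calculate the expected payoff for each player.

E[P1] = 3.5, E[P2] = 4.5

Work:
E[P1] = p·q·π₁(A,X) + p·(1-q)·π₁(A,Y) + (1-p)·q·π₁(B,X) + (1-p)·(1-q)·π₁(B,Y)
= 0.5·0.5·2 + 0.5·0.5·4 + 0.5·0.5·6 + 0.5·0.5·2
= 3.5

E[P2] = 4.5 (similar calculation)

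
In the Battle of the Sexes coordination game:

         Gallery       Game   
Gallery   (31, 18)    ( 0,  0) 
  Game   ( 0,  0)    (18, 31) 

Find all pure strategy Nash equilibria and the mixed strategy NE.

Pure NE: (Gallery, Gallery) and (Game, Game); Mixed NE: p = 0.6327, q = 0.3673

Work:
Check pure NE:
(Gallery, Gallery): (31, 18) - no unilateral deviation beneficial
(Game, Game): (18, 31) - no unilateral deviation beneficial
Mixed NE: P1 plays Gallery with p = 0.6327, P2 plays Gallery with q = 0.3673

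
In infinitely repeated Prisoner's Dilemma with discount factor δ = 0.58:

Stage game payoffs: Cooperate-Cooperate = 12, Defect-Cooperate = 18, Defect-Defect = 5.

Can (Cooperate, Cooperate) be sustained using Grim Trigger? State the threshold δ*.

δ* = 0.4615; since δ = 0.58 ≥ 0.4615, cooperation can be sustained

Work:
For Grim Trigger:
Cooperate forever: 12/(1-δ)
Defect then punished: 18 + 5·δ/(1-δ)
Need: 12/(1-δ) ≥ 18 + 5·δ/(1-δ)
Solving: δ ≥ (T-R)/(T-P) = (18-12)/(18-5) = 0.4615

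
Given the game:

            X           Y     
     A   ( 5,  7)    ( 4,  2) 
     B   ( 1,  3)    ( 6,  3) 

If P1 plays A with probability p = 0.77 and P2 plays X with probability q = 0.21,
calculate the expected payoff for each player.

E[P1] = 4.3802, E[P2] = 3.0385

Work:
E[P1] = p·q·π₁(A,X) + p·(1-q)·π₁(A,Y) + (1-p)·q·π₁(B,X) + (1-p)·(1-q)·π₁(B,Y)
= 0.77·0.21·5 + 0.77·0.79·4 + 0.23·0.21·1 + 0.23·0.79·6
= 4.3802

E[P2] = 3.0385 (similar calculation)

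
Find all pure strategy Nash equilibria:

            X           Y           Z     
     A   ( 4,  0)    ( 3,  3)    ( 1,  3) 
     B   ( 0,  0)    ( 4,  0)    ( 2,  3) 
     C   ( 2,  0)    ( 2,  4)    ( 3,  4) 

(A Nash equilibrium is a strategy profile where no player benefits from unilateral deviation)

Nash equilibrium: (C, Z)

Work:
Best responses:
  P1 vs X: payoffs [4, 0, 2] → best response A (payoff 4)
  P1 vs Y: payoffs [3, 4, 2] → best response B (payoff 4)
  P1 vs Z: payoffs [1, 2, 3] → best response C (payoff 3)
  P2 vs A: payoffs [0, 3, 3] → best response Y/Z (payoff 3)
  P2 vs B: payoffs [0, 0, 3] → best response Z (payoff 3)
  P2 vs C: payoffs [0, 4, 4] → best response Y/Z (payoff 4)
Mutual best responses: (C,Z) → Nash equilibria.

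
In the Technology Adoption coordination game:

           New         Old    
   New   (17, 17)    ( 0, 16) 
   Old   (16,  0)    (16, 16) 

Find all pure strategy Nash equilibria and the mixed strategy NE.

Pure NE: (New, New) and (Old, Old); Mixed NE: p = 0.9412, q = 0.9412

Work:
Check pure NE:
(New, New): (17, 17) - no unilateral deviation beneficial
(Old, Old): (16, 16) - no unilateral deviation beneficial
Mixed NE: P1 plays New with p = 0.9412, P2 plays New with q = 0.9412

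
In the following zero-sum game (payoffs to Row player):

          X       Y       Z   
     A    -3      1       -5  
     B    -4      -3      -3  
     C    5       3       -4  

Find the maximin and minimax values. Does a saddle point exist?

Maximin = -4, Minimax = -3, Saddle: False

Work:
Row minimums: [-5, -4, -4] → maximin = -4
Column maximums: [5, 3, -3] → minimax = -3
No saddle point (maximin ≠ minimax). Mixed strategy needed.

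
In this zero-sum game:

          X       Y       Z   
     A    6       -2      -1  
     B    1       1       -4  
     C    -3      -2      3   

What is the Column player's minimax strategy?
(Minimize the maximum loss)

Column should play Y, value = 1

Work:
Column player minimizes Row's maximum payoff:
Column X: max payoff to Row = 6
Column Y: max payoff to Row = 1
Column Z: max payoff to Row = 3
Minimum is 1, achieved by column Y.
Minimax strategy: Y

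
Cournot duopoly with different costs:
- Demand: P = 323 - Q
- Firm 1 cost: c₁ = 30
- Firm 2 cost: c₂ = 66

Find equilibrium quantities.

q₁* = 109.67, q₂* = 73.67

Work:
Reaction: q₁ = (323 - 30 - q₂)/2
Reaction: q₂ = (323 - 66 - q₁)/2
Solve simultaneously:
q₁* = (323 - 2×30 + 66)/3 = 109.67
q₂* = (323 - 2×66 + 30)/3 = 73.67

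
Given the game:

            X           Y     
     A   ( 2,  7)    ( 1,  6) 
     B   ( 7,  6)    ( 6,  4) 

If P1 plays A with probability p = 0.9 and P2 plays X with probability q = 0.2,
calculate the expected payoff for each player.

E[P1] = 1.7, E[P2] = 6.02

Work:
E[P1] = p·q·π₁(A,X) + p·(1-q)·π₁(A,Y) + (1-p)·q·π₁(B,X) + (1-p)·(1-q)·π₁(B,Y)
= 0.9·0.2·2 + 0.9·0.8·1 + 0.1·0.2·7 + 0.1·0.8·6
= 1.7

E[P2] = 6.02 (similar calculation)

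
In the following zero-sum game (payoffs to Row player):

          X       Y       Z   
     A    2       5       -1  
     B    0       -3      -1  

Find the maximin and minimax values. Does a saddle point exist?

Maximin = -1, Minimax = -1, Saddle: True

Work:
Row minimums: [-1, -3] → maximin = -1
Column maximums: [2, 5, -1] → minimax = -1
Saddle point exists! Game value = -1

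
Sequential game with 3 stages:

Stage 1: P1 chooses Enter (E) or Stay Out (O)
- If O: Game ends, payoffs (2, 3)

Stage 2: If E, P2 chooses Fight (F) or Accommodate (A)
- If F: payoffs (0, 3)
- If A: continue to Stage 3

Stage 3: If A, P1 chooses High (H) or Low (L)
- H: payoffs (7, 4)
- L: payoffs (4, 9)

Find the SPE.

SPE: (E, A, H); Outcome (7, 4)

Work:
Stage 3: P1 chooses H (7 vs 4)
Stage 2: P2: F->3, A->4 (anticipating H). Choose A
Stage 1: P1: O->2, E->7 (anticipating A, H). Choose E
SPE path: E -> A -> H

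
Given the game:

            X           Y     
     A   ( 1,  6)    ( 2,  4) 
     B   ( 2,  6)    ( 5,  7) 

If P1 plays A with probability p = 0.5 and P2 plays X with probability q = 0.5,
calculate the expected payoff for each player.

E[P1] = 2.5, E[P2] = 5.75

Work:
E[P1] = p·q·π₁(A,X) + p·(1-q)·π₁(A,Y) + (1-p)·q·π₁(B,X) + (1-p)·(1-q)·π₁(B,Y)
= 0.5·0.5·1 + 0.5·0.5·2 + 0.5·0.5·2 + 0.5·0.5·5
= 2.5

E[P2] = 5.75 (similar calculation)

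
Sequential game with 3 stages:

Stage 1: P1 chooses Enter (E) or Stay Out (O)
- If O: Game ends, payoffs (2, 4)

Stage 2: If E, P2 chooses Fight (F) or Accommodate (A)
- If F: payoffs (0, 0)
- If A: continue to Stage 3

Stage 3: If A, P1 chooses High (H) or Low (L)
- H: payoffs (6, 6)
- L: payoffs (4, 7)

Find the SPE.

SPE: (E, A, H); Outcome (6, 6)

Work:
Stage 3: P1 chooses H (6 vs 4)
Stage 2: P2: F->0, A->6 (anticipating H). Choose A
Stage 1: P1: O->2, E->6 (anticipating A, H). Choose E
SPE path: E -> A -> H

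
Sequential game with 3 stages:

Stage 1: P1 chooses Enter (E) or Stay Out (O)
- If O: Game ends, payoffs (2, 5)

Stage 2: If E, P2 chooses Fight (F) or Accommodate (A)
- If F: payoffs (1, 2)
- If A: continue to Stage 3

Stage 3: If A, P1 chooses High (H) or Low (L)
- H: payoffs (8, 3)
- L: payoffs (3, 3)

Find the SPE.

SPE: (E, A, H); Outcome (8, 3)

Work:
Stage 3: P1 chooses H (8 vs 3)
Stage 2: P2: F->2, A->3 (anticipating H). Choose A
Stage 1: P1: O->2, E->8 (anticipating A, H). Choose E
SPE path: E -> A -> H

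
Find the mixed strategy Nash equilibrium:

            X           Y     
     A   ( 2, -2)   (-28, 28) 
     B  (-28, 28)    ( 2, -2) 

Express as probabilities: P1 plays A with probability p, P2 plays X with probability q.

p = 0.5, q = 0.5

Work:
Find probabilities that make opponent indifferent:
P2 chooses q to make P1 indifferent between A and B
P1 chooses p to make P2 indifferent between X and Y
Mixed NE: P1 plays (A: 0.5, B: 0.5), P2 plays (X: 0.5, Y: 0.5)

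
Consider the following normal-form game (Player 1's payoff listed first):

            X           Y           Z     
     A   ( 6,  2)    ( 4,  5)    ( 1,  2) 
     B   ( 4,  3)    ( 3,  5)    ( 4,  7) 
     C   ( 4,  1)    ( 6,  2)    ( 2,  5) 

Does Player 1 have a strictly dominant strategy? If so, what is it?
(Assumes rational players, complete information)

No strictly dominant strategy exists for Player 1

Work:
A strategy strictly dominates another if it gives a strictly higher payoff against every opponent action. Compare each pair of P1's strategies column-by-column:
  A vs B: [6 vs 4, 4 vs 3, 1 vs 4] → A does not strictly dominate B (column Z: 1 ≤ 4)
  A vs C: [6 vs 4, 4 vs 6, 1 vs 2] → A does not strictly dominate C (column Y: 4 ≤ 6)
  B vs A: [4 vs 6, 3 vs 4, 4 vs 1] → B does not strictly dominate A (column X: 4 ≤ 6)
  B vs C: [4 vs 4, 3 vs 6, 4 vs 2] → B does not strictly dominate C (column X: 4 ≤ 4)
  C vs A: [4 vs 6, 6 vs 4, 2 vs 1] → C does not strictly dominate A (column X: 4 ≤ 6)
  C vs B: [4 vs 4, 6 vs 3, 2 vs 4] → C does not strictly dominate B (column X: 4 ≤ 4)
No single strategy strictly dominates all others → no strictly dominant strategy.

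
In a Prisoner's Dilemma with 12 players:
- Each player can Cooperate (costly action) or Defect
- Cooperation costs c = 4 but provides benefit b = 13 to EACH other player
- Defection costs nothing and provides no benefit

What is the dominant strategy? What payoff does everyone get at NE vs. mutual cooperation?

Dominant: Defect; NE payoff = 0; Coop payoff = 139

Work:
Defect dominates (saves cost c = 4, benefit to others is external)
NE: All defect → everyone gets 0
If all cooperate: each receives (11)×13 - 4 = 139
Social dilemma: 139 > 0 but NE gives 0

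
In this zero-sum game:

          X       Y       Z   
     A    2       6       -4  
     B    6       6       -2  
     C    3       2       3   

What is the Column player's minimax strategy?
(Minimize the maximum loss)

Column should play Z, value = 3

Work:
Column player minimizes Row's maximum payoff:
Column X: max payoff to Row = 6
Column Y: max payoff to Row = 6
Column Z: max payoff to Row = 3
Minimum is 3, achieved by column Z.
Minimax strategy: Z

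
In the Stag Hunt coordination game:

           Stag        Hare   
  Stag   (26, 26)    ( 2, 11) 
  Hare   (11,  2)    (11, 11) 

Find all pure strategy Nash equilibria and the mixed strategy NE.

Pure NE: (Stag, Stag) and (Hare, Hare); Mixed NE: p = 0.375, q = 0.375

Work:
Check pure NE:
(Stag, Stag): (26, 26) - no unilateral deviation beneficial
(Hare, Hare): (11, 11) - no unilateral deviation beneficial
Mixed NE: P1 plays Stag with p = 0.375, P2 plays Stag with q = 0.375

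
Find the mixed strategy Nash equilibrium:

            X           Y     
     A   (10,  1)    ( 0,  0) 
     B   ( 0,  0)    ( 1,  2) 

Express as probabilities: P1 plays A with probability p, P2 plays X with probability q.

p = 0.6667, q = 0.0909

Work:
Find probabilities that make opponent indifferent:
P2 chooses q to make P1 indifferent between A and B
P1 chooses p to make P2 indifferent between X and Y
Mixed NE: P1 plays (A: 0.6667, B: 0.3333), P2 plays (X: 0.0909, Y: 0.9091)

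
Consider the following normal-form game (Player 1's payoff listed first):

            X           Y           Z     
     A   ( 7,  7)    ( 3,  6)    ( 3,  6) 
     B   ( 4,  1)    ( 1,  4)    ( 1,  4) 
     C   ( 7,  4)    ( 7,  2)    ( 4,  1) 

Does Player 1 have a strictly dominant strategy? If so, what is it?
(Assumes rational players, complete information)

No strictly dominant strategy exists for Player 1

Work:
A strategy strictly dominates another if it gives a strictly higher payoff against every opponent action. Compare each pair of P1's strategies column-by-column:
  A vs B: [7 vs 4, 3 vs 1, 3 vs 1] → A strictly dominates B
  A vs C: [7 vs 7, 3 vs 7, 3 vs 4] → A does not strictly dominate C (column X: 7 ≤ 7)
  B vs A: [4 vs 7, 1 vs 3, 1 vs 3] → B does not strictly dominate A (column X: 4 ≤ 7)
  B vs C: [4 vs 7, 1 vs 7, 1 vs 4] → B does not strictly dominate C (column X: 4 ≤ 7)
  C vs A: [7 vs 7, 7 vs 3, 4 vs 3] → C does not strictly dominate A (column X: 7 ≤ 7)
  C vs B: [7 vs 4, 7 vs 1, 4 vs 1] → C strictly dominates B
No single strategy strictly dominates all others → no strictly dominant strategy.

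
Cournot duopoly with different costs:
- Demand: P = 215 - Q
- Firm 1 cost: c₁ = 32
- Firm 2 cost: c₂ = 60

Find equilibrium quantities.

q₁* = 70.33, q₂* = 42.33

Work:
Reaction: q₁ = (215 - 32 - q₂)/2
Reaction: q₂ = (215 - 60 - q₁)/2
Solve simultaneously:
q₁* = (215 - 2×32 + 60)/3 = 70.33
q₂* = (215 - 2×60 + 32)/3 = 42.33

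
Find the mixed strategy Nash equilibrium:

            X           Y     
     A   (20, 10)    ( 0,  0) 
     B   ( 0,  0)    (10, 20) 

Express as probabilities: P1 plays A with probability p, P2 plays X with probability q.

p = 0.6667, q = 0.3333

Work:
Find probabilities that make opponent indifferent:
P2 chooses q to make P1 indifferent between A and B
P1 chooses p to make P2 indifferent between X and Y
Mixed NE: P1 plays (A: 0.6667, B: 0.3333), P2 plays (X: 0.3333, Y: 0.6667)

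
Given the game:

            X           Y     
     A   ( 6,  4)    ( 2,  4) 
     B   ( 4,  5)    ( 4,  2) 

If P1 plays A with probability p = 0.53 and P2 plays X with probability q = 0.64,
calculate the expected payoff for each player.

E[P1] = 4.2968, E[P2] = 3.9624

Work:
E[P1] = p·q·π₁(A,X) + p·(1-q)·π₁(A,Y) + (1-p)·q·π₁(B,X) + (1-p)·(1-q)·π₁(B,Y)
= 0.53·0.64·6 + 0.53·0.36·2 + 0.47·0.64·4 + 0.47·0.36·4
= 4.2968

E[P2] = 3.9624 (similar calculation)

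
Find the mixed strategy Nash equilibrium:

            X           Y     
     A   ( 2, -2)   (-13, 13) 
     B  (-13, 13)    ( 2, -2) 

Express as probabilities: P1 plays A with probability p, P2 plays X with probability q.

p = 0.5, q = 0.5

Work:
Find probabilities that make opponent indifferent:
P2 chooses q to make P1 indifferent between A and B
P1 chooses p to make P2 indifferent between X and Y
Mixed NE: P1 plays (A: 0.5, B: 0.5), P2 plays (X: 0.5, Y: 0.5)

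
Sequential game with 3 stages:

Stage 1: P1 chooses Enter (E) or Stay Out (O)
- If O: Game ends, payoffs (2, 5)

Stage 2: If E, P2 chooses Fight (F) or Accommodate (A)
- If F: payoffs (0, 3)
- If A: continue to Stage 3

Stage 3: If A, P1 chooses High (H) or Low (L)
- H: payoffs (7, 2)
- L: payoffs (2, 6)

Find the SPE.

SPE: (O, F, H); Outcome (2, 5)

Work:
Stage 3: P1 chooses H (7 vs 2)
Stage 2: P2: F->3, A->2 (anticipating H). Choose F
Stage 1: P1: O->2, E->0 (anticipating F, H). Choose O
SPE path: O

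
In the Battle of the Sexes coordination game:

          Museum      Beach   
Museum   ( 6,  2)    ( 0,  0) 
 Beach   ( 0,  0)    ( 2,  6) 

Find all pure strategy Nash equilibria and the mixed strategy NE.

Pure NE: (Museum, Museum) and (Beach, Beach); Mixed NE: p = 0.75, q = 0.25

Work:
Check pure NE:
(Museum, Museum): (6, 2) - no unilateral deviation beneficial
(Beach, Beach): (2, 6) - no unilateral deviation beneficial
Mixed NE: P1 plays Museum with p = 0.75, P2 plays Museum with q = 0.25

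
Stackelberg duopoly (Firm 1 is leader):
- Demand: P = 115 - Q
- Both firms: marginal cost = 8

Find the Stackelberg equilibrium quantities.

q₁* (leader) = 53.5, q₂* (follower) = 26.75

Work:
Follower's reaction: q₂ = (a - c - q₁)/2
Leader substitutes: π₁ = q₁·(a - q₁ - (a-c-q₁)/2 - c)
FOC: q₁* = (115 - 8)/2 = 53.50
Then: q₂* = (115 - 8 - 53.5)/2 = 26.75
Leader has first-mover advantage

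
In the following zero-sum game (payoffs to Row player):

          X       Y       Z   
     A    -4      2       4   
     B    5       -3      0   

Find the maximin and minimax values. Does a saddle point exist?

Maximin = -3, Minimax = 2, Saddle: False

Work:
Row minimums: [-4, -3] → maximin = -3
Column maximums: [5, 2, 4] → minimax = 2
No saddle point (maximin ≠ minimax). Mixed strategy needed.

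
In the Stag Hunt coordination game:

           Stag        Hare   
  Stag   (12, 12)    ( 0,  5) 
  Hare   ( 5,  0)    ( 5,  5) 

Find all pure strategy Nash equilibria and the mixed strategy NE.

Pure NE: (Stag, Stag) and (Hare, Hare); Mixed NE: p = 0.4167, q = 0.4167

Work:
Check pure NE:
(Stag, Stag): (12, 12) - no unilateral deviation beneficial
(Hare, Hare): (5, 5) - no unilateral deviation beneficial
Mixed NE: P1 plays Stag with p = 0.4167, P2 plays Stag with q = 0.4167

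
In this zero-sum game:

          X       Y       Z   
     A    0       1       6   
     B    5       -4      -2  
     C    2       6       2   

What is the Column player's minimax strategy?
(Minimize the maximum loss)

Column should play X, value = 5

Work:
Column player minimizes Row's maximum payoff:
Column X: max payoff to Row = 5
Column Y: max payoff to Row = 6
Column Z: max payoff to Row = 6
Minimum is 5, achieved by column X.
Minimax strategy: X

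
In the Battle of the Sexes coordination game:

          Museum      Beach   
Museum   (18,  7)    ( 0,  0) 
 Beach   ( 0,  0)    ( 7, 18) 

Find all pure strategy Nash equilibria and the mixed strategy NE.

Pure NE: (Museum, Museum) and (Beach, Beach); Mixed NE: p = 0.72, q = 0.28

Work:
Check pure NE:
(Museum, Museum): (18, 7) - no unilateral deviation beneficial
(Beach, Beach): (7, 18) - no unilateral deviation beneficial
Mixed NE: P1 plays Museum with p = 0.72, P2 plays Museum with q = 0.28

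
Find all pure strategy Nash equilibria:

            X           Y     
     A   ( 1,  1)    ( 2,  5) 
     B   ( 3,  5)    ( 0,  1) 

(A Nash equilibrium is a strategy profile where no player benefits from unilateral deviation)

Nash equilibrium: (A, Y), (B, X)

Work:
Best responses:
  P1 vs X: payoffs [1, 3] → best response B (payoff 3)
  P1 vs Y: payoffs [2, 0] → best response A (payoff 2)
  P2 vs A: payoffs [1, 5] → best response Y (payoff 5)
  P2 vs B: payoffs [5, 1] → best response X (payoff 5)
Mutual best responses: (A,Y), (B,X) → Nash equilibria.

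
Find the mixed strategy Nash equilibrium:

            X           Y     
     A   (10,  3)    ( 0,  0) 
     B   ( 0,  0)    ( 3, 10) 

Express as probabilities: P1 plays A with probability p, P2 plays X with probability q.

p = 0.7692, q = 0.2308

Work:
Find probabilities that make opponent indifferent:
P2 chooses q to make P1 indifferent between A and B
P1 chooses p to make P2 indifferent between X and Y
Mixed NE: P1 plays (A: 0.7692, B: 0.2308), P2 plays (X: 0.2308, Y: 0.7692)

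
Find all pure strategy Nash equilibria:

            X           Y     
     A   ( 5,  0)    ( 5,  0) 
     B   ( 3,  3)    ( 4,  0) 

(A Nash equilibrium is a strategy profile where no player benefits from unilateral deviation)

Nash equilibrium: (A, X), (A, Y)

Work:
Best responses:
  P1 vs X: payoffs [5, 3] → best response A (payoff 5)
  P1 vs Y: payoffs [5, 4] → best response A (payoff 5)
  P2 vs A: payoffs [0, 0] → best response X/Y (payoff 0)
  P2 vs B: payoffs [3, 0] → best response X (payoff 3)
Mutual best responses: (A,X), (A,Y) → Nash equilibria.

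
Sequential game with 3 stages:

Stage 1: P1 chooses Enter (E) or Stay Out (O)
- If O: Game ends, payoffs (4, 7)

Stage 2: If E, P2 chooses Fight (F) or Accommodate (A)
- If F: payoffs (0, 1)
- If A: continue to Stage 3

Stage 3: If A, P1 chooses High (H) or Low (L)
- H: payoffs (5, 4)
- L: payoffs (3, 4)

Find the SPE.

SPE: (E, A, H); Outcome (5, 4)

Work:
Stage 3: P1 chooses H (5 vs 3)
Stage 2: P2: F->1, A->4 (anticipating H). Choose A
Stage 1: P1: O->4, E->5 (anticipating A, H). Choose E
SPE path: E -> A -> H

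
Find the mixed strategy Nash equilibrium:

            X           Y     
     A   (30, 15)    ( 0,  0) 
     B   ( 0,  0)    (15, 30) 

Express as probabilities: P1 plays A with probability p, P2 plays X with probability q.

p = 0.6667, q = 0.3333

Work:
Find probabilities that make opponent indifferent:
P2 chooses q to make P1 indifferent between A and B
P1 chooses p to make P2 indifferent between X and Y
Mixed NE: P1 plays (A: 0.6667, B: 0.3333), P2 plays (X: 0.3333, Y: 0.6667)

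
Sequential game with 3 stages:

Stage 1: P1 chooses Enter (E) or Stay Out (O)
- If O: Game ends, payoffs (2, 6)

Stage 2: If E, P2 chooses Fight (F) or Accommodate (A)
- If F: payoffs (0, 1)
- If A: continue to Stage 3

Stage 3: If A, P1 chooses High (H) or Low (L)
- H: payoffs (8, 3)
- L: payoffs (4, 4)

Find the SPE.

SPE: (E, A, H); Outcome (8, 3)

Work:
Stage 3: P1 chooses H (8 vs 4)
Stage 2: P2: F->1, A->3 (anticipating H). Choose A
Stage 1: P1: O->2, E->8 (anticipating A, H). Choose E
SPE path: E -> A -> H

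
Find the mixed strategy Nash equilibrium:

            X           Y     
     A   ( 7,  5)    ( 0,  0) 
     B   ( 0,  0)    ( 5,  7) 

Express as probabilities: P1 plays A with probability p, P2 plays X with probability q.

p = 0.5833, q = 0.4167

Work:
Find probabilities that make opponent indifferent:
P2 chooses q to make P1 indifferent between A and B
P1 chooses p to make P2 indifferent between X and Y
Mixed NE: P1 plays (A: 0.5833, B: 0.4167), P2 plays (X: 0.4167, Y: 0.5833)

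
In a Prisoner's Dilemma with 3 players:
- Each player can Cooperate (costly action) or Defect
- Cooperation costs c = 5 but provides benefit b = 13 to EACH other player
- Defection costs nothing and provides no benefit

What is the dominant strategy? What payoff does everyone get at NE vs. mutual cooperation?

Dominant: Defect; NE payoff = 0; Coop payoff = 21

Work:
Defect dominates (saves cost c = 5, benefit to others is external)
NE: All defect → everyone gets 0
If all cooperate: each receives (2)×13 - 5 = 21
Social dilemma: 21 > 0 but NE gives 0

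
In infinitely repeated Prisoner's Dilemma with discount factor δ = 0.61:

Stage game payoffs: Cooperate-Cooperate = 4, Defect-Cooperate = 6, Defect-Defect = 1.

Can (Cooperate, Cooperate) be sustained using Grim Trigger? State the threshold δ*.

δ* = 0.4; since δ = 0.61 ≥ 0.4, cooperation can be sustained

Work:
For Grim Trigger:
Cooperate forever: 4/(1-δ)
Defect then punished: 6 + 1·δ/(1-δ)
Need: 4/(1-δ) ≥ 6 + 1·δ/(1-δ)
Solving: δ ≥ (T-R)/(T-P) = (6-4)/(6-1) = 0.4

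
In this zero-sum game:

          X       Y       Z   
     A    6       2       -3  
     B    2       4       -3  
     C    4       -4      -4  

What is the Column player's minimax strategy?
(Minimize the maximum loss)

Column should play Z, value = -3

Work:
Column player minimizes Row's maximum payoff:
Column X: max payoff to Row = 6
Column Y: max payoff to Row = 4
Column Z: max payoff to Row = -3
Minimum is -3, achieved by column Z.
Minimax strategy: Z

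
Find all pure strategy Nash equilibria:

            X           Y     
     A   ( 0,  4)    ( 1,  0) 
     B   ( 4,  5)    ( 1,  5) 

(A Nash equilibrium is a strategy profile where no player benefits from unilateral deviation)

Nash equilibrium: (B, X), (B, Y)

Work:
Best responses:
  P1 vs X: payoffs [0, 4] → best response B (payoff 4)
  P1 vs Y: payoffs [1, 1] → best response A/B (payoff 1)
  P2 vs A: payoffs [4, 0] → best response X (payoff 4)
  P2 vs B: payoffs [5, 5] → best response X/Y (payoff 5)
Mutual best responses: (B,X), (B,Y) → Nash equilibria.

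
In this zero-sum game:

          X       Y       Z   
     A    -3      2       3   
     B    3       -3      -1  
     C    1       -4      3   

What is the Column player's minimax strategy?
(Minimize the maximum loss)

Column should play Y, value = 2

Work:
Column player minimizes Row's maximum payoff:
Column X: max payoff to Row = 3
Column Y: max payoff to Row = 2
Column Z: max payoff to Row = 3
Minimum is 2, achieved by column Y.
Minimax strategy: Y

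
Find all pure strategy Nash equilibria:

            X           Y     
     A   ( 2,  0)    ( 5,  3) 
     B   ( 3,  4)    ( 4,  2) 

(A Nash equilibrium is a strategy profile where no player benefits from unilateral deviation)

Nash equilibrium: (A, Y), (B, X)

Work:
Best responses:
  P1 vs X: payoffs [2, 3] → best response B (payoff 3)
  P1 vs Y: payoffs [5, 4] → best response A (payoff 5)
  P2 vs A: payoffs [0, 3] → best response Y (payoff 3)
  P2 vs B: payoffs [4, 2] → best response X (payoff 4)
Mutual best responses: (A,Y), (B,X) → Nash equilibria.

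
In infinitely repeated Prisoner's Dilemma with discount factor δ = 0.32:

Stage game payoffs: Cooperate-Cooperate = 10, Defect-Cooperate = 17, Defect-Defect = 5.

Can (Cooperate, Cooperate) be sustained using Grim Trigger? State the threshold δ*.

δ* = 0.5833; since δ = 0.32 < 0.5833, cooperation cannot be sustained

Work:
For Grim Trigger:
Cooperate forever: 10/(1-δ)
Defect then punished: 17 + 5·δ/(1-δ)
Need: 10/(1-δ) ≥ 17 + 5·δ/(1-δ)
Solving: δ ≥ (T-R)/(T-P) = (17-10)/(17-5) = 0.5833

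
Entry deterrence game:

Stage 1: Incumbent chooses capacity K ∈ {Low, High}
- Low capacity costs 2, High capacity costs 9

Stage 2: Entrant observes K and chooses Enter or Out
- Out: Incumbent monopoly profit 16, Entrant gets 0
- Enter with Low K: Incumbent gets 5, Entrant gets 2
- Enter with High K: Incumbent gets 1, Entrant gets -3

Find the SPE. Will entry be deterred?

SPE: (High, Enter|Low, Out|High); Entry deterred. Incumbent net profit = 7

Work:
After Low K: Entrant enters (2 > 0)
After High K: Entrant stays out (-3 < 0)
Incumbent: Low → 5−2=3, High → 16−9=7
Incumbent chooses High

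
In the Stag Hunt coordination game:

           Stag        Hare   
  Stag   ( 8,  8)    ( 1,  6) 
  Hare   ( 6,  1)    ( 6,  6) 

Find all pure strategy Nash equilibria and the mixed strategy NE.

Pure NE: (Stag, Stag) and (Hare, Hare); Mixed NE: p = 0.7143, q = 0.7143

Work:
Check pure NE:
(Stag, Stag): (8, 8) - no unilateral deviation beneficial
(Hare, Hare): (6, 6) - no unilateral deviation beneficial
Mixed NE: P1 plays Stag with p = 0.7143, P2 plays Stag with q = 0.7143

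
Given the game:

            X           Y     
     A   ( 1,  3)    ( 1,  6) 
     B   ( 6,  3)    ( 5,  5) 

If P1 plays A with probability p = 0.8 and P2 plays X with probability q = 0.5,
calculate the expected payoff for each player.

E[P1] = 1.9, E[P2] = 4.4

Work:
E[P1] = p·q·π₁(A,X) + p·(1-q)·π₁(A,Y) + (1-p)·q·π₁(B,X) + (1-p)·(1-q)·π₁(B,Y)
= 0.8·0.5·1 + 0.8·0.5·1 + 0.2·0.5·6 + 0.2·0.5·5
= 1.9

E[P2] = 4.4 (similar calculation)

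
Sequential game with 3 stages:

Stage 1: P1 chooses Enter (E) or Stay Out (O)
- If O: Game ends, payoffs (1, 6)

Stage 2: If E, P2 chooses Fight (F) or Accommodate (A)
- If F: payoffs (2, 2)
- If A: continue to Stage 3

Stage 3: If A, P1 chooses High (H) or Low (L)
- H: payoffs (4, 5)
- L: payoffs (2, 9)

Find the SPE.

SPE: (E, A, H); Outcome (4, 5)

Work:
Stage 3: P1 chooses H (4 vs 2)
Stage 2: P2: F->2, A->5 (anticipating H). Choose A
Stage 1: P1: O->1, E->4 (anticipating A, H). Choose E
SPE path: E -> A -> H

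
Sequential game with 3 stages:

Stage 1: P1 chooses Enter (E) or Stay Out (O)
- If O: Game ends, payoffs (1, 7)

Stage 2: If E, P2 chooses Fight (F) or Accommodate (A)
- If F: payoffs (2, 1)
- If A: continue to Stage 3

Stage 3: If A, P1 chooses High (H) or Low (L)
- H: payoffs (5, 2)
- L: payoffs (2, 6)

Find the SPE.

SPE: (E, A, H); Outcome (5, 2)

Work:
Stage 3: P1 chooses H (5 vs 2)
Stage 2: P2: F->1, A->2 (anticipating H). Choose A
Stage 1: P1: O->1, E->5 (anticipating A, H). Choose E
SPE path: E -> A -> H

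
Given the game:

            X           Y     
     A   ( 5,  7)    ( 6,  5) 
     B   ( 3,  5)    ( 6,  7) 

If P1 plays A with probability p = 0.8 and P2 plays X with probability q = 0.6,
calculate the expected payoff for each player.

E[P1] = 5.16, E[P2] = 6.12

Work:
E[P1] = p·q·π₁(A,X) + p·(1-q)·π₁(A,Y) + (1-p)·q·π₁(B,X) + (1-p)·(1-q)·π₁(B,Y)
= 0.8·0.6·5 + 0.8·0.4·6 + 0.2·0.6·3 + 0.2·0.4·6
= 5.16

E[P2] = 6.12 (similar calculation)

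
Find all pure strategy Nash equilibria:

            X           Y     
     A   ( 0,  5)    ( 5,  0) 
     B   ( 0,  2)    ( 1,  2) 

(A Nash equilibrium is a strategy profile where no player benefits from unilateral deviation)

Nash equilibrium: (A, X), (B, X)

Work:
Best responses:
  P1 vs X: payoffs [0, 0] → best response A/B (payoff 0)
  P1 vs Y: payoffs [5, 1] → best response A (payoff 5)
  P2 vs A: payoffs [5, 0] → best response X (payoff 5)
  P2 vs B: payoffs [2, 2] → best response X/Y (payoff 2)
Mutual best responses: (A,X), (B,X) → Nash equilibria.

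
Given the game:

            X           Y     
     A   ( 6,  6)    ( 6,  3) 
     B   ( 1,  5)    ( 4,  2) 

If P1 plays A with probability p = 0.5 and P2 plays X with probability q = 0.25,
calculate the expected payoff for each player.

E[P1] = 4.625, E[P2] = 3.25

Work:
E[P1] = p·q·π₁(A,X) + p·(1-q)·π₁(A,Y) + (1-p)·q·π₁(B,X) + (1-p)·(1-q)·π₁(B,Y)
= 0.5·0.25·6 + 0.5·0.75·6 + 0.5·0.25·1 + 0.5·0.75·4
= 4.625

E[P2] = 3.25 (similar calculation)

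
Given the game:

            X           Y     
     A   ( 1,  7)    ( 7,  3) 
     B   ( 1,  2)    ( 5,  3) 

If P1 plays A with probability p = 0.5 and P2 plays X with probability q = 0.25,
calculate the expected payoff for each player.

E[P1] = 4.75, E[P2] = 3.375

Work:
E[P1] = p·q·π₁(A,X) + p·(1-q)·π₁(A,Y) + (1-p)·q·π₁(B,X) + (1-p)·(1-q)·π₁(B,Y)
= 0.5·0.25·1 + 0.5·0.75·7 + 0.5·0.25·1 + 0.5·0.75·5
= 4.75

E[P2] = 3.375 (similar calculation)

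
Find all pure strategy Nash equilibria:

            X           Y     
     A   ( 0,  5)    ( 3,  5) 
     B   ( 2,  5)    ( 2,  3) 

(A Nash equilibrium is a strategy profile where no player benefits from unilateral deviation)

Nash equilibrium: (A, Y), (B, X)

Work:
Best responses:
  P1 vs X: payoffs [0, 2] → best response B (payoff 2)
  P1 vs Y: payoffs [3, 2] → best response A (payoff 3)
  P2 vs A: payoffs [5, 5] → best response X/Y (payoff 5)
  P2 vs B: payoffs [5, 3] → best response X (payoff 5)
Mutual best responses: (A,Y), (B,X) → Nash equilibria.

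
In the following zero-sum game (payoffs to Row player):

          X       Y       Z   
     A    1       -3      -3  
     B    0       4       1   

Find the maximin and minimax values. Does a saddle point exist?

Maximin = 0, Minimax = 1, Saddle: False

Work:
Row minimums: [-3, 0] → maximin = 0
Column maximums: [1, 4, 1] → minimax = 1
No saddle point (maximin ≠ minimax). Mixed strategy needed.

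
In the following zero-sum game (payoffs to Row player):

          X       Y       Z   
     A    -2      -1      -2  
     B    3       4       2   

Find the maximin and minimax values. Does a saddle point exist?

Maximin = 2, Minimax = 2, Saddle: True

Work:
Row minimums: [-2, 2] → maximin = 2
Column maximums: [3, 4, 2] → minimax = 2
Saddle point exists! Game value = 2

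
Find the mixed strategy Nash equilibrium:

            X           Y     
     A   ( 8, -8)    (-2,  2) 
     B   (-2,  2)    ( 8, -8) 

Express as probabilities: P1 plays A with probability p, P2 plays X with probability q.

p = 0.5, q = 0.5

Work:
Find probabilities that make opponent indifferent:
P2 chooses q to make P1 indifferent between A and B
P1 chooses p to make P2 indifferent between X and Y
Mixed NE: P1 plays (A: 0.5, B: 0.5), P2 plays (X: 0.5, Y: 0.5)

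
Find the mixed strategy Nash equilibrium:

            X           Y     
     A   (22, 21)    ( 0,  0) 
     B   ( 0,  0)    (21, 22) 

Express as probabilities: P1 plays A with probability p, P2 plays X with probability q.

p = 0.5116, q = 0.4884

Work:
Find probabilities that make opponent indifferent:
P2 chooses q to make P1 indifferent between A and B
P1 chooses p to make P2 indifferent between X and Y
Mixed NE: P1 plays (A: 0.5116, B: 0.4884), P2 plays (X: 0.4884, Y: 0.5116)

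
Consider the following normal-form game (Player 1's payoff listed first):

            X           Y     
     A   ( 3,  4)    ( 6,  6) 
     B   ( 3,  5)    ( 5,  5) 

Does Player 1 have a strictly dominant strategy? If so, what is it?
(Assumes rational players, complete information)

No strictly dominant strategy exists for Player 1

Work:
A strategy strictly dominates another if it gives a strictly higher payoff against every opponent action. Compare each pair of P1's strategies column-by-column:
  A vs B: [3 vs 3, 6 vs 5] → A does not strictly dominate B (column X: 3 ≤ 3)
  B vs A: [3 vs 3, 5 vs 6] → B does not strictly dominate A (column X: 3 ≤ 3)
No single strategy strictly dominates all others → no strictly dominant strategy.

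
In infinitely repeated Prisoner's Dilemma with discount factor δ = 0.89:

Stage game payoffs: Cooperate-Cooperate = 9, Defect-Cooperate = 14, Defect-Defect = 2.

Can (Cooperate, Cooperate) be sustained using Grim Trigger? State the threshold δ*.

δ* = 0.4167; since δ = 0.89 ≥ 0.4167, cooperation can be sustained

Work:
For Grim Trigger:
Cooperate forever: 9/(1-δ)
Defect then punished: 14 + 2·δ/(1-δ)
Need: 9/(1-δ) ≥ 14 + 2·δ/(1-δ)
Solving: δ ≥ (T-R)/(T-P) = (14-9)/(14-2) = 0.4167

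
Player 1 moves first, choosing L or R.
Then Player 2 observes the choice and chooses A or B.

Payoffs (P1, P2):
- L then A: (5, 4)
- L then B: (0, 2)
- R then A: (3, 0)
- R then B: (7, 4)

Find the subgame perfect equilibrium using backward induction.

P1 plays R, P2 plays A after L and B after R; Payoff (7, 4)

Work:
Backward induction:
After L: P2 chooses A → P1 gets 5
After R: P2 chooses B → P1 gets 7
P1 chooses R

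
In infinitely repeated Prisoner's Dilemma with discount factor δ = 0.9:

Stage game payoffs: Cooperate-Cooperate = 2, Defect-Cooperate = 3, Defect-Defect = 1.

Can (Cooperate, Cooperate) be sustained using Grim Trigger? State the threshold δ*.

δ* = 0.5; since δ = 0.9 ≥ 0.5, cooperation can be sustained

Work:
For Grim Trigger:
Cooperate forever: 2/(1-δ)
Defect then punished: 3 + 1·δ/(1-δ)
Need: 2/(1-δ) ≥ 3 + 1·δ/(1-δ)
Solving: δ ≥ (T-R)/(T-P) = (3-2)/(3-1) = 0.5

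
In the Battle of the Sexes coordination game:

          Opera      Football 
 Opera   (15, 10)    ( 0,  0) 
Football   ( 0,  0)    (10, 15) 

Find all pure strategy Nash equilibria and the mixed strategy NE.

Pure NE: (Opera, Opera) and (Football, Football); Mixed NE: p = 0.6, q = 0.4

Work:
Check pure NE:
(Opera, Opera): (15, 10) - no unilateral deviation beneficial
(Football, Football): (10, 15) - no unilateral deviation beneficial
Mixed NE: P1 plays Opera with p = 0.6, P2 plays Opera with q = 0.4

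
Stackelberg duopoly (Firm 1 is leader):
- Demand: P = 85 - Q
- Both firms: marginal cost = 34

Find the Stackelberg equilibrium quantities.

q₁* (leader) = 25.5, q₂* (follower) = 12.75

Work:
Follower's reaction: q₂ = (a - c - q₁)/2
Leader substitutes: π₁ = q₁·(a - q₁ - (a-c-q₁)/2 - c)
FOC: q₁* = (85 - 34)/2 = 25.50
Then: q₂* = (85 - 34 - 25.5)/2 = 12.75
Leader has first-mover advantage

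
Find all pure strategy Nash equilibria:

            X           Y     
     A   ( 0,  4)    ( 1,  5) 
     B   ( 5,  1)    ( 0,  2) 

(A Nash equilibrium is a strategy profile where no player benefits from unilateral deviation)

Nash equilibrium: (A, Y)

Work:
Best responses:
  P1 vs X: payoffs [0, 5] → best response B (payoff 5)
  P1 vs Y: payoffs [1, 0] → best response A (payoff 1)
  P2 vs A: payoffs [4, 5] → best response Y (payoff 5)
  P2 vs B: payoffs [1, 2] → best response Y (payoff 2)
Mutual best responses: (A,Y) → Nash equilibria.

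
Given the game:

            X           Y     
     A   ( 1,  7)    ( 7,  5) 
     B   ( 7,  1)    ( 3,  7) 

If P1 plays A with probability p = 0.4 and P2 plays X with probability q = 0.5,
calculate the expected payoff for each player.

E[P1] = 4.6, E[P2] = 4.8

Work:
E[P1] = p·q·π₁(A,X) + p·(1-q)·π₁(A,Y) + (1-p)·q·π₁(B,X) + (1-p)·(1-q)·π₁(B,Y)
= 0.4·0.5·1 + 0.4·0.5·7 + 0.6·0.5·7 + 0.6·0.5·3
= 4.6

E[P2] = 4.8 (similar calculation)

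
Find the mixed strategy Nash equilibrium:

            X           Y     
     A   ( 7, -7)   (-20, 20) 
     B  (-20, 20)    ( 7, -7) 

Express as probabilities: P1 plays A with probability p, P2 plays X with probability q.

p = 0.5, q = 0.5

Work:
Find probabilities that make opponent indifferent:
P2 chooses q to make P1 indifferent between A and B
P1 chooses p to make P2 indifferent between X and Y
Mixed NE: P1 plays (A: 0.5, B: 0.5), P2 plays (X: 0.5, Y: 0.5)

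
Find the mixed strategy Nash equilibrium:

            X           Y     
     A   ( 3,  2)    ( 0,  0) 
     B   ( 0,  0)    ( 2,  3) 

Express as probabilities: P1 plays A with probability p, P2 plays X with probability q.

p = 0.6, q = 0.4

Work:
Find probabilities that make opponent indifferent:
P2 chooses q to make P1 indifferent between A and B
P1 chooses p to make P2 indifferent between X and Y
Mixed NE: P1 plays (A: 0.6, B: 0.4), P2 plays (X: 0.4, Y: 0.6)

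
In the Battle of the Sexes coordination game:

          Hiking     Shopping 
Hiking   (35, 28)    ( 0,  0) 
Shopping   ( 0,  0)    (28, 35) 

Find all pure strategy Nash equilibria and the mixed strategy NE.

Pure NE: (Hiking, Hiking) and (Shopping, Shopping); Mixed NE: p = 0.5556, q = 0.4444

Work:
Check pure NE:
(Hiking, Hiking): (35, 28) - no unilateral deviation beneficial
(Shopping, Shopping): (28, 35) - no unilateral deviation beneficial
Mixed NE: P1 plays Hiking with p = 0.5556, P2 plays Hiking with q = 0.4444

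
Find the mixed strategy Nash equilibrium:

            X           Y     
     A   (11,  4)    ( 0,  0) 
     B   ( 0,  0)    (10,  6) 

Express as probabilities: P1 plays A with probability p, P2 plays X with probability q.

p = 0.6, q = 0.4762

Work:
Find probabilities that make opponent indifferent:
P2 chooses q to make P1 indifferent between A and B
P1 chooses p to make P2 indifferent between X and Y
Mixed NE: P1 plays (A: 0.6, B: 0.4), P2 plays (X: 0.4762, Y: 0.5238)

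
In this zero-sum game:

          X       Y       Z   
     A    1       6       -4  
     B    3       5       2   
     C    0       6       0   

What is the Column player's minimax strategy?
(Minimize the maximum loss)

Column should play Z, value = 2

Work:
Column player minimizes Row's maximum payoff:
Column X: max payoff to Row = 3
Column Y: max payoff to Row = 6
Column Z: max payoff to Row = 2
Minimum is 2, achieved by column Z.
Minimax strategy: Z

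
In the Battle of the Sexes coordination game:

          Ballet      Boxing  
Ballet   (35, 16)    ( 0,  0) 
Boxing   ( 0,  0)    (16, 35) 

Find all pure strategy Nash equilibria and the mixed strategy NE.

Pure NE: (Ballet, Ballet) and (Boxing, Boxing); Mixed NE: p = 0.6863, q = 0.3137

Work:
Check pure NE:
(Ballet, Ballet): (35, 16) - no unilateral deviation beneficial
(Boxing, Boxing): (16, 35) - no unilateral deviation beneficial
Mixed NE: P1 plays Ballet with p = 0.6863, P2 plays Ballet with q = 0.3137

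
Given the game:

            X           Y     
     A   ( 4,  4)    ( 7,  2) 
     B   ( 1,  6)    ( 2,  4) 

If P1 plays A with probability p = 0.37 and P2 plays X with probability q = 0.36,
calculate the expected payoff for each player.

E[P1] = 3.2236, E[P2] = 3.98

Work:
E[P1] = p·q·π₁(A,X) + p·(1-q)·π₁(A,Y) + (1-p)·q·π₁(B,X) + (1-p)·(1-q)·π₁(B,Y)
= 0.37·0.36·4 + 0.37·0.64·7 + 0.63·0.36·1 + 0.63·0.64·2
= 3.2236

E[P2] = 3.98 (similar calculation)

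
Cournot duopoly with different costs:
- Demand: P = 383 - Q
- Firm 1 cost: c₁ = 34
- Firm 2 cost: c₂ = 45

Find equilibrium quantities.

q₁* = 120.0, q₂* = 109.0

Work:
Reaction: q₁ = (383 - 34 - q₂)/2
Reaction: q₂ = (383 - 45 - q₁)/2
Solve simultaneously:
q₁* = (383 - 2×34 + 45)/3 = 120.0
q₂* = (383 - 2×45 + 34)/3 = 109.0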